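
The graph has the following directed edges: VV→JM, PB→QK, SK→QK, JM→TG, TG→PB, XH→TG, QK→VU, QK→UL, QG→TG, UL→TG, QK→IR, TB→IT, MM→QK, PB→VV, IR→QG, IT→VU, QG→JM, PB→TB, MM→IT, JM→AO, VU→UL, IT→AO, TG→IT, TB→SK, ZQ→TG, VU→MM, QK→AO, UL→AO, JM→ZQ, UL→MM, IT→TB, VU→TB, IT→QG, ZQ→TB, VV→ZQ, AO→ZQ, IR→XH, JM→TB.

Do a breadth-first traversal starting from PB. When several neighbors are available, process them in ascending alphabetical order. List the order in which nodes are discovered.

PB QK TB VV AO IR UL VU IT SK JM ZQ QG XH MM TG

Visit PB; enqueue QK, TB, VV → queue [QK, TB, VV]
Visit QK; enqueue AO, IR, UL, VU → queue [TB, VV, AO, IR, UL, VU]
Visit TB; enqueue IT, SK → queue [VV, AO, IR, UL, VU, IT, SK]
Visit VV; enqueue JM, ZQ → queue [AO, IR, UL, VU, IT, SK, JM, ZQ]
Visit AO → queue [IR, UL, VU, IT, SK, JM, ZQ]
Visit IR; enqueue QG, XH → queue [UL, VU, IT, SK, JM, ZQ, QG, XH]
Visit UL; enqueue MM, TG → queue [VU, IT, SK, JM, ZQ, QG, XH, MM, TG]
Visit VU → queue [IT, SK, JM, ZQ, QG, XH, MM, TG]
Visit IT → queue [SK, JM, ZQ, QG, XH, MM, TG]
Visit SK → queue [JM, ZQ, QG, XH, MM, TG]
Visit JM → queue [ZQ, QG, XH, MM, TG]
Visit ZQ → queue [QG, XH, MM, TG]
Visit QG → queue [XH, MM, TG]
Visit XH → queue [MM, TG]
Visit MM → queue [TG]
Visit TG → queue []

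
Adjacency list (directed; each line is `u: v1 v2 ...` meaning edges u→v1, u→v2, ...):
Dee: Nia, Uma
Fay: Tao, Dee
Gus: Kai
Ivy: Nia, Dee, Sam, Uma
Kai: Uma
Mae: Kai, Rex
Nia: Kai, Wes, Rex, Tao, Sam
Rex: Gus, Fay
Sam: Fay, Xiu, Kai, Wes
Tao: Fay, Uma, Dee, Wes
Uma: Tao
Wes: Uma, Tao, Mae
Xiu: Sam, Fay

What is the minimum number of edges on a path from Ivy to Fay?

2

Level 0: Ivy
Level 1: Dee, Nia, Sam, Uma
Level 2: Fay, Kai, Rex, Tao, Wes, Xiu
Level 3: Gus, Mae
Fay first appears at level 2.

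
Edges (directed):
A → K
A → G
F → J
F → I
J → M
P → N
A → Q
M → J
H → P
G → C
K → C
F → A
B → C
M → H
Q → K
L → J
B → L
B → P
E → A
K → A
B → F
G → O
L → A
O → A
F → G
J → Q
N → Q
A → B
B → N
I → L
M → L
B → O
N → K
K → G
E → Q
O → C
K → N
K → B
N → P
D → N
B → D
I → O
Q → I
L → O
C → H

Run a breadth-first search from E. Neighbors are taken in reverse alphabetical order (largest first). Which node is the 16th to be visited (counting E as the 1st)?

Visit E; enqueue Q, A → queue [Q, A]
Visit Q; enqueue K, I → queue [A, K, I]
Visit A; enqueue G, B → queue [K, I, G, B]
Visit K; enqueue N, C → queue [I, G, B, N, C]
Visit I; enqueue O, L → queue [G, B, N, C, O, L]
Visit G → queue [B, N, C, O, L]
Visit B; enqueue P, F, D → queue [N, C, O, L, P, F, D]
Visit N → queue [C, O, L, P, F, D]
Visit C; enqueue H → queue [O, L, P, F, D, H]
Visit O → queue [L, P, F, D, H]
Visit L; enqueue J → queue [P, F, D, H, J]
Visit P → queue [F, D, H, J]
Visit F → queue [D, H, J]
Visit D → queue [H, J]
Visit H → queue [J]
Visit J; enqueue M → queue [M]
Visit M → queue []

Visit order: E, Q, A, K, I, G, B, N, C, O, L, P, F, D, H, J, M

J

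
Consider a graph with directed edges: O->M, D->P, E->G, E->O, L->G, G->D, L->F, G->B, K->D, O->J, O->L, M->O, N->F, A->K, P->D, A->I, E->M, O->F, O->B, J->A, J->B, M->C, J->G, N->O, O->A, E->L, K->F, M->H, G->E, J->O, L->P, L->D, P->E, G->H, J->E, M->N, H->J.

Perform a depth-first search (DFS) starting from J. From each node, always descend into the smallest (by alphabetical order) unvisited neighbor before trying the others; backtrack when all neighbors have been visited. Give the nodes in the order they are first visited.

Visit J
J → A
A → I
A → K
K → D
D → P
P → E
E → G
G → B
G → H
E → L
L → F
E → M
M → C
M → N
N → O

J A I K D P E G B H L F M C N O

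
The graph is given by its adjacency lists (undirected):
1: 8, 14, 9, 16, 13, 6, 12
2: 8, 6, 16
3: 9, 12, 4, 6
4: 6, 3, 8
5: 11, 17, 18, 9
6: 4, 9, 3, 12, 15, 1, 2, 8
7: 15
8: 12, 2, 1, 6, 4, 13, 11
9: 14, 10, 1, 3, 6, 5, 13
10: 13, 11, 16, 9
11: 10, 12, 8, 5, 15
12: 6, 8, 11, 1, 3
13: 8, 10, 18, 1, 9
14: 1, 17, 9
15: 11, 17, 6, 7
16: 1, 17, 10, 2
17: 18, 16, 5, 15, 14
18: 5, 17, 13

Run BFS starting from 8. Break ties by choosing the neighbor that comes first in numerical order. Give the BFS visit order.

Visit 8; enqueue 1, 2, 4, 6, 11, 12, 13 → queue [1, 2, 4, 6, 11, 12, 13]
Visit 1; enqueue 9, 14, 16 → queue [2, 4, 6, 11, 12, 13, 9, 14, 16]
Visit 2 → queue [4, 6, 11, 12, 13, 9, 14, 16]
Visit 4; enqueue 3 → queue [6, 11, 12, 13, 9, 14, 16, 3]
Visit 6; enqueue 15 → queue [11, 12, 13, 9, 14, 16, 3, 15]
Visit 11; enqueue 5, 10 → queue [12, 13, 9, 14, 16, 3, 15, 5, 10]
Visit 12 → queue [13, 9, 14, 16, 3, 15, 5, 10]
Visit 13; enqueue 18 → queue [9, 14, 16, 3, 15, 5, 10, 18]
Visit 9 → queue [14, 16, 3, 15, 5, 10, 18]
Visit 14; enqueue 17 → queue [16, 3, 15, 5, 10, 18, 17]
Visit 16 → queue [3, 15, 5, 10, 18, 17]
Visit 3 → queue [15, 5, 10, 18, 17]
Visit 15; enqueue 7 → queue [5, 10, 18, 17, 7]
Visit 5 → queue [10, 18, 17, 7]
Visit 10 → queue [18, 17, 7]
Visit 18 → queue [17, 7]
Visit 17 → queue [7]
Visit 7 → queue []

8 1 2 4 6 11 12 13 9 14 16 3 15 5 10 18 17 7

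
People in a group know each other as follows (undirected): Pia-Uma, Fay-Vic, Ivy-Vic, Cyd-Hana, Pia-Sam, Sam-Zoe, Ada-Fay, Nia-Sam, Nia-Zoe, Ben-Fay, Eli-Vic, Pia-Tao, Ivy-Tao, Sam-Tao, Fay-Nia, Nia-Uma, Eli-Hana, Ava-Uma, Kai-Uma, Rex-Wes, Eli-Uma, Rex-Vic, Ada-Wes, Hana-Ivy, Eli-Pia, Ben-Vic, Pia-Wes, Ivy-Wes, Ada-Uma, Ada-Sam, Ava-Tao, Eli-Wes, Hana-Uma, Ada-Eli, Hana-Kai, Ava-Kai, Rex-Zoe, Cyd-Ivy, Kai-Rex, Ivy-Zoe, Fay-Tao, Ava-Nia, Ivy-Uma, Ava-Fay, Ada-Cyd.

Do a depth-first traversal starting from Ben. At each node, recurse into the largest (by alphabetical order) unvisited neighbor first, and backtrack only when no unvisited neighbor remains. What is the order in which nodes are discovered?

Ben, Vic, Rex, Zoe, Sam, Tao, Pia, Wes, Ivy, Uma, Nia, Fay, Ava, Kai, Hana, Eli, Ada, Cyd

Visit Ben
Ben → Vic
Vic → Rex
Rex → Zoe
Zoe → Sam
Sam → Tao
Tao → Pia
Pia → Wes
Wes → Ivy
Ivy → Uma
Uma → Nia
Nia → Fay
Fay → Ava
Ava → Kai
Kai → Hana
Hana → Eli
Eli → Ada
Ada → Cyd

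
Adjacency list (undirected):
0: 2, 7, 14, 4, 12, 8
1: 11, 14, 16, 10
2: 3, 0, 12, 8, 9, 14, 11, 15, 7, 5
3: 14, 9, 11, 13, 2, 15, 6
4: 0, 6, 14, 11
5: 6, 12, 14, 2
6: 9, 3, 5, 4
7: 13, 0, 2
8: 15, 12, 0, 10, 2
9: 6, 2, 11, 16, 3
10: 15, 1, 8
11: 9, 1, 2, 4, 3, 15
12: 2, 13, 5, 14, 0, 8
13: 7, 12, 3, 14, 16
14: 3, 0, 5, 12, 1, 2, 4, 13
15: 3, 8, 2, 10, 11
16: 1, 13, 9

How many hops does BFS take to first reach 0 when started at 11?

Level 0: 11
Level 1: 1, 2, 3, 4, 9, 15
Level 2: 0, 5, 6, 7, 8, 10, 12, 13, 14, 16
0 first appears at level 2.

2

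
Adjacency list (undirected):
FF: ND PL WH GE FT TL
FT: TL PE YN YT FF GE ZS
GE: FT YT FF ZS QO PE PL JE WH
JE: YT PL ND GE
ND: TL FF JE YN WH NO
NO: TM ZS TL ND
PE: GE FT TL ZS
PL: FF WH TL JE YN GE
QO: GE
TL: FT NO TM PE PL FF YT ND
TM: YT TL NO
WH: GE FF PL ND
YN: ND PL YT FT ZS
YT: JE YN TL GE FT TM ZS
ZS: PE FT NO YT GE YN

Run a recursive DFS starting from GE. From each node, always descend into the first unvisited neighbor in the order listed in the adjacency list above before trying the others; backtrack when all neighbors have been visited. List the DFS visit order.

Visit GE
GE → FT
FT → TL
TL → NO
NO → TM
TM → YT
YT → JE
JE → PL
PL → FF
FF → ND
ND → YN
YN → ZS
ZS → PE
ND → WH
GE → QO

GE → FT → TL → NO → TM → YT → JE → PL → FF → ND → YN → ZS → PE → WH → QO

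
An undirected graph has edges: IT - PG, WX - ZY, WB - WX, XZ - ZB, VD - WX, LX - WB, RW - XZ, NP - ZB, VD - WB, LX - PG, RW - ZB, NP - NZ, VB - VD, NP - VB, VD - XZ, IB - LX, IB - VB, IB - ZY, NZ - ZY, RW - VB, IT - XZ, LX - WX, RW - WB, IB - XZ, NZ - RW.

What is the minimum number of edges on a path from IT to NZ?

Level 0: IT
Level 1: PG, XZ
Level 2: IB, LX, RW, VD, ZB
Level 3: NP, NZ, VB, WB, WX, ZY
NZ first appears at level 3.

3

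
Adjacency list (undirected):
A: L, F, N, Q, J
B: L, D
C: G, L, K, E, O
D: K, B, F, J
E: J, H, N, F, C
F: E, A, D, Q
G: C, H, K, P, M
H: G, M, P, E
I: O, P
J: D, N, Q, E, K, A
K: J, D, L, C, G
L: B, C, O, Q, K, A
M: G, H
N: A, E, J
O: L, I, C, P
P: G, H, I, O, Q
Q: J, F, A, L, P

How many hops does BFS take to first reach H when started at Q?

Level 0: Q
Level 1: A, F, J, L, P
Level 2: B, C, D, E, G, H, I, K, N, O
Level 3: M
H first appears at level 2.

2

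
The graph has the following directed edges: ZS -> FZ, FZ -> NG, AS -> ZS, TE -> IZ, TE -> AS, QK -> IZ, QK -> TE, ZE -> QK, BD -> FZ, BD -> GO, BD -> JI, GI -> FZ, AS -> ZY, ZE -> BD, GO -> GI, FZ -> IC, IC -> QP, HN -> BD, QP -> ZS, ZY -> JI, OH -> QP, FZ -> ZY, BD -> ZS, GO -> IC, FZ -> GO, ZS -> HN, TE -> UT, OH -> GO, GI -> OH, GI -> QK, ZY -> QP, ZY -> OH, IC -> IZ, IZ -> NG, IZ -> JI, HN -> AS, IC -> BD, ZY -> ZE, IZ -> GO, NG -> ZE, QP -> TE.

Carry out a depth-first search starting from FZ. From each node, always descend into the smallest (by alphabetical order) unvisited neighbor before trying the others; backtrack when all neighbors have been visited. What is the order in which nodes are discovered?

FZ, GO, GI, OH, QP, TE, AS, ZS, HN, BD, JI, ZY, ZE, QK, IZ, NG, UT, IC

Visit FZ
FZ → GO
GO → GI
GI → OH
OH → QP
QP → TE
TE → AS
AS → ZS
ZS → HN
HN → BD
BD → JI
AS → ZY
ZY → ZE
ZE → QK
QK → IZ
IZ → NG
TE → UT
GO → IC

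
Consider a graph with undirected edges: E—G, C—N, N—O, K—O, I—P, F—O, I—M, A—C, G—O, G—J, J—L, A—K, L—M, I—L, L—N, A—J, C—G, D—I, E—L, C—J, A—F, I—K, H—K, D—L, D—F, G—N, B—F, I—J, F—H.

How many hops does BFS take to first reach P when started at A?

Level 0: A
Level 1: C, F, J, K
Level 2: B, D, G, H, I, L, N, O
Level 3: E, M, P
P first appears at level 3.

3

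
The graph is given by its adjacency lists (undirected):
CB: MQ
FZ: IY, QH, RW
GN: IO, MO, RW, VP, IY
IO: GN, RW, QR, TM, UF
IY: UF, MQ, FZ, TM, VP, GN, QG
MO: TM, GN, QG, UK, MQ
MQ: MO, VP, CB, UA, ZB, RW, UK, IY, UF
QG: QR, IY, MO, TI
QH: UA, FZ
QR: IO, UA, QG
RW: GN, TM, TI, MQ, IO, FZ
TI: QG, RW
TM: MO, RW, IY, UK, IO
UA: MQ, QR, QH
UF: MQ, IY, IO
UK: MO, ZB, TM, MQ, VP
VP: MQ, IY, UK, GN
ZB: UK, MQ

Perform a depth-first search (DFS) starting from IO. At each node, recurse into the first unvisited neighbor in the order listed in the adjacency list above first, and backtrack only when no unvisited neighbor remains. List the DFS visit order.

IO -> GN -> MO -> TM -> RW -> TI -> QG -> QR -> UA -> MQ -> VP -> IY -> UF -> FZ -> QH -> UK -> ZB -> CB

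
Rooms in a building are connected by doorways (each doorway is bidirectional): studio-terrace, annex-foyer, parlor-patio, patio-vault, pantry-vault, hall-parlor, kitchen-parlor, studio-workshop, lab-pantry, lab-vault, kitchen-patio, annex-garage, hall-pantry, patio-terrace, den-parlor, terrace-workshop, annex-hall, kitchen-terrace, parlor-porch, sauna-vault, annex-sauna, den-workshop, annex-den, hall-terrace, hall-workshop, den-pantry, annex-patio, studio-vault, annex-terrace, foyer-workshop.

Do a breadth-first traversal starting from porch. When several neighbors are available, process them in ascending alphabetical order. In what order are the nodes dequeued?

porch, parlor, den, hall, kitchen, patio, annex, pantry, workshop, terrace, vault, foyer, garage, sauna, lab, studio

Visit porch; enqueue parlor → queue [parlor]
Visit parlor; enqueue den, hall, kitchen, patio → queue [den, hall, kitchen, patio]
Visit den; enqueue annex, pantry, workshop → queue [hall, kitchen, patio, annex, pantry, workshop]
Visit hall; enqueue terrace → queue [kitchen, patio, annex, pantry, workshop, terrace]
Visit kitchen → queue [patio, annex, pantry, workshop, terrace]
Visit patio; enqueue vault → queue [annex, pantry, workshop, terrace, vault]
Visit annex; enqueue foyer, garage, sauna → queue [pantry, workshop, terrace, vault, foyer, garage, sauna]
Visit pantry; enqueue lab → queue [workshop, terrace, vault, foyer, garage, sauna, lab]
Visit workshop; enqueue studio → queue [terrace, vault, foyer, garage, sauna, lab, studio]
Visit terrace → queue [vault, foyer, garage, sauna, lab, studio]
Visit vault → queue [foyer, garage, sauna, lab, studio]
Visit foyer → queue [garage, sauna, lab, studio]
Visit garage → queue [sauna, lab, studio]
Visit sauna → queue [lab, studio]
Visit lab → queue [studio]
Visit studio → queue []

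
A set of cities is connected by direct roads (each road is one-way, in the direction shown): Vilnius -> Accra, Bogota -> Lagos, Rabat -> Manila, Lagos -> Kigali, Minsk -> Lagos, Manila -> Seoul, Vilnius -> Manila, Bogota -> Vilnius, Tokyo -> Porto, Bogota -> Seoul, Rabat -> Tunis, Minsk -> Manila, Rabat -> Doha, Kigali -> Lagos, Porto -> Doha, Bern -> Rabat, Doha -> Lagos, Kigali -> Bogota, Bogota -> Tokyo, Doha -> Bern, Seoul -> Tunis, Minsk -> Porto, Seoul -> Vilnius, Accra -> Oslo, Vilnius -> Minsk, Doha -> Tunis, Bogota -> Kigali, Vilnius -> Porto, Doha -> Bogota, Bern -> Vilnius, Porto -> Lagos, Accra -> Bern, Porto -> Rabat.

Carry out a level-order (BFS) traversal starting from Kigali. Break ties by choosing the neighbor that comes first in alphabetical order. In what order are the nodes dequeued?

Visit Kigali; enqueue Bogota, Lagos → queue [Bogota, Lagos]
Visit Bogota; enqueue Seoul, Tokyo, Vilnius → queue [Lagos, Seoul, Tokyo, Vilnius]
Visit Lagos → queue [Seoul, Tokyo, Vilnius]
Visit Seoul; enqueue Tunis → queue [Tokyo, Vilnius, Tunis]
Visit Tokyo; enqueue Porto → queue [Vilnius, Tunis, Porto]
Visit Vilnius; enqueue Accra, Manila, Minsk → queue [Tunis, Porto, Accra, Manila, Minsk]
Visit Tunis → queue [Porto, Accra, Manila, Minsk]
Visit Porto; enqueue Doha, Rabat → queue [Accra, Manila, Minsk, Doha, Rabat]
Visit Accra; enqueue Bern, Oslo → queue [Manila, Minsk, Doha, Rabat, Bern, Oslo]
Visit Manila → queue [Minsk, Doha, Rabat, Bern, Oslo]
Visit Minsk → queue [Doha, Rabat, Bern, Oslo]
Visit Doha → queue [Rabat, Bern, Oslo]
Visit Rabat → queue [Bern, Oslo]
Visit Bern → queue [Oslo]
Visit Oslo → queue []

Kigali → Bogota → Lagos → Seoul → Tokyo → Vilnius → Tunis → Porto → Accra → Manila → Minsk → Doha → Rabat → Bern → Oslo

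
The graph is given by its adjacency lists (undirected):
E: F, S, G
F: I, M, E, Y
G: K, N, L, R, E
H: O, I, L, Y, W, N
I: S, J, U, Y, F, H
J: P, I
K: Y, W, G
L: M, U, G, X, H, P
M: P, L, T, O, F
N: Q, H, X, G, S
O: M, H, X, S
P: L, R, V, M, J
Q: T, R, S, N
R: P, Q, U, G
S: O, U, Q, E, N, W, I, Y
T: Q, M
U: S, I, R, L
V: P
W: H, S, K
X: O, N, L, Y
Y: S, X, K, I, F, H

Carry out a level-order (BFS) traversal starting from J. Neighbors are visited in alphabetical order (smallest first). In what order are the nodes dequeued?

J I P F H S U Y L M R V E N O W Q K X G T

Visit J; enqueue I, P → queue [I, P]
Visit I; enqueue F, H, S, U, Y → queue [P, F, H, S, U, Y]
Visit P; enqueue L, M, R, V → queue [F, H, S, U, Y, L, M, R, V]
Visit F; enqueue E → queue [H, S, U, Y, L, M, R, V, E]
Visit H; enqueue N, O, W → queue [S, U, Y, L, M, R, V, E, N, O, W]
Visit S; enqueue Q → queue [U, Y, L, M, R, V, E, N, O, W, Q]
Visit U → queue [Y, L, M, R, V, E, N, O, W, Q]
Visit Y; enqueue K, X → queue [L, M, R, V, E, N, O, W, Q, K, X]
Visit L; enqueue G → queue [M, R, V, E, N, O, W, Q, K, X, G]
Visit M; enqueue T → queue [R, V, E, N, O, W, Q, K, X, G, T]
Visit R → queue [V, E, N, O, W, Q, K, X, G, T]
Visit V → queue [E, N, O, W, Q, K, X, G, T]
Visit E → queue [N, O, W, Q, K, X, G, T]
Visit N → queue [O, W, Q, K, X, G, T]
Visit O → queue [W, Q, K, X, G, T]
Visit W → queue [Q, K, X, G, T]
Visit Q → queue [K, X, G, T]
Visit K → queue [X, G, T]
Visit X → queue [G, T]
Visit G → queue [T]
Visit T → queue []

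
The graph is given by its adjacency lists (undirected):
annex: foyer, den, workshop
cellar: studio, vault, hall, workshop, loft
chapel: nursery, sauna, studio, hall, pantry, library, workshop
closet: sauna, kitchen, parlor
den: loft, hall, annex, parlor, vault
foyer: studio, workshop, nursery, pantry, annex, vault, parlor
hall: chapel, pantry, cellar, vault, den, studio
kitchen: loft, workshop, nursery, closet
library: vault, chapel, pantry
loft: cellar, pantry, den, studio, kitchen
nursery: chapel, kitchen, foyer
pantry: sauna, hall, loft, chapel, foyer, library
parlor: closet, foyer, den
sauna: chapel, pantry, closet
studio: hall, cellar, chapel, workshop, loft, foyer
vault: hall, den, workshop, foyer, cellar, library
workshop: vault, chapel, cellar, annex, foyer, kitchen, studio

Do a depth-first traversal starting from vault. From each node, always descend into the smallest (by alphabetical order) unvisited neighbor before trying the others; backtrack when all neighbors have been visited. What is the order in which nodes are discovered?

vault, cellar, hall, chapel, library, pantry, foyer, annex, den, loft, kitchen, closet, parlor, sauna, nursery, workshop, studio

Visit vault
vault → cellar
cellar → hall
hall → chapel
chapel → library
library → pantry
pantry → foyer
foyer → annex
annex → den
den → loft
loft → kitchen
kitchen → closet
closet → parlor
closet → sauna
kitchen → nursery
kitchen → workshop
workshop → studio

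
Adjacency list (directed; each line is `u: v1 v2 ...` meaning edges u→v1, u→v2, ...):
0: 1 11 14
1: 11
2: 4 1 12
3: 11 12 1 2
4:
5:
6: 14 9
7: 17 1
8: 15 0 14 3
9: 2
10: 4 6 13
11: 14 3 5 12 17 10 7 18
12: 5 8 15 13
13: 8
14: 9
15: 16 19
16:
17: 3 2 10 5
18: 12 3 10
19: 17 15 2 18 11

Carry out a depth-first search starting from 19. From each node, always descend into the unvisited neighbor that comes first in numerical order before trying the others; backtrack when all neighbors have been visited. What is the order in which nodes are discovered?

19, 2, 1, 11, 3, 12, 5, 8, 0, 14, 9, 15, 16, 13, 7, 17, 10, 4, 6, 18

Visit 19
19 → 2
2 → 1
1 → 11
11 → 3
3 → 12
12 → 5
12 → 8
8 → 0
0 → 14
14 → 9
8 → 15
15 → 16
12 → 13
11 → 7
7 → 17
17 → 10
10 → 4
10 → 6
11 → 18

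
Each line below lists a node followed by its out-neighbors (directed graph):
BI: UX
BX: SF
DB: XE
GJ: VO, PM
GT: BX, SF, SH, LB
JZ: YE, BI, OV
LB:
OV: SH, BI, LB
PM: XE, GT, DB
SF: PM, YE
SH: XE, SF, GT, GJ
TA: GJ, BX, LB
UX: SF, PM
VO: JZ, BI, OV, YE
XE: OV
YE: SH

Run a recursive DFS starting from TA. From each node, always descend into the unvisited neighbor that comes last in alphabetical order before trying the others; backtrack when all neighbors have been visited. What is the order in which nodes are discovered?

Visit TA
TA → LB
TA → GJ
GJ → VO
VO → YE
YE → SH
SH → XE
XE → OV
OV → BI
BI → UX
UX → SF
SF → PM
PM → GT
GT → BX
PM → DB
VO → JZ

TA → LB → GJ → VO → YE → SH → XE → OV → BI → UX → SF → PM → GT → BX → DB → JZ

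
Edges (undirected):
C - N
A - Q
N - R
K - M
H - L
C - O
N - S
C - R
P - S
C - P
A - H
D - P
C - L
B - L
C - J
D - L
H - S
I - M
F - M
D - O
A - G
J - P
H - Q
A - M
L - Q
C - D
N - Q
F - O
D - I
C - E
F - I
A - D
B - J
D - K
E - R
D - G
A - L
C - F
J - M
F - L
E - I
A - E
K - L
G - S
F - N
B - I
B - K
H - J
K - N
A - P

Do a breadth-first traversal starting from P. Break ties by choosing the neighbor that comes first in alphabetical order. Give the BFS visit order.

P → A → C → D → J → S → E → G → H → L → M → Q → F → N → O → R → I → K → B

Visit P; enqueue A, C, D, J, S → queue [A, C, D, J, S]
Visit A; enqueue E, G, H, L, M, Q → queue [C, D, J, S, E, G, H, L, M, Q]
Visit C; enqueue F, N, O, R → queue [D, J, S, E, G, H, L, M, Q, F, N, O, R]
Visit D; enqueue I, K → queue [J, S, E, G, H, L, M, Q, F, N, O, R, I, K]
Visit J; enqueue B → queue [S, E, G, H, L, M, Q, F, N, O, R, I, K, B]
Visit S → queue [E, G, H, L, M, Q, F, N, O, R, I, K, B]
Visit E → queue [G, H, L, M, Q, F, N, O, R, I, K, B]
Visit G → queue [H, L, M, Q, F, N, O, R, I, K, B]
Visit H → queue [L, M, Q, F, N, O, R, I, K, B]
Visit L → queue [M, Q, F, N, O, R, I, K, B]
Visit M → queue [Q, F, N, O, R, I, K, B]
Visit Q → queue [F, N, O, R, I, K, B]
Visit F → queue [N, O, R, I, K, B]
Visit N → queue [O, R, I, K, B]
Visit O → queue [R, I, K, B]
Visit R → queue [I, K, B]
Visit I → queue [K, B]
Visit K → queue [B]
Visit B → queue []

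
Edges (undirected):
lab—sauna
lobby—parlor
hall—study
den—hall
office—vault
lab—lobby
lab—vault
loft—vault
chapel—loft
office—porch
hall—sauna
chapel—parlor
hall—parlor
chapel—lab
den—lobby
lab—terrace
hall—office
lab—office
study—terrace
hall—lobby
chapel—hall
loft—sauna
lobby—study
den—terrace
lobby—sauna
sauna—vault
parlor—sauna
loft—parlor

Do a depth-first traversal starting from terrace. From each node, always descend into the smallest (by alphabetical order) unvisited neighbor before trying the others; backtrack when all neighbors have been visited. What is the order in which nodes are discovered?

terrace, den, hall, chapel, lab, lobby, parlor, loft, sauna, vault, office, porch, study

Visit terrace
terrace → den
den → hall
hall → chapel
chapel → lab
lab → lobby
lobby → parlor
parlor → loft
loft → sauna
sauna → vault
vault → office
office → porch
lobby → study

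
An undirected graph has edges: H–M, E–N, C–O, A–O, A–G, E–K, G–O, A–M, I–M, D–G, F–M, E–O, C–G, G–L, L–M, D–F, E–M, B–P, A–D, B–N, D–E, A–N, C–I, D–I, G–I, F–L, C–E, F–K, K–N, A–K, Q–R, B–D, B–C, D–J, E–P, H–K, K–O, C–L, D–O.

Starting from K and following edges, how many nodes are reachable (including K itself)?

BFS from K visits: K, O, N, H, F, E, A, G, D, C, B, M, L, P, I, J
Reachable nodes: 16 of 18 total.

16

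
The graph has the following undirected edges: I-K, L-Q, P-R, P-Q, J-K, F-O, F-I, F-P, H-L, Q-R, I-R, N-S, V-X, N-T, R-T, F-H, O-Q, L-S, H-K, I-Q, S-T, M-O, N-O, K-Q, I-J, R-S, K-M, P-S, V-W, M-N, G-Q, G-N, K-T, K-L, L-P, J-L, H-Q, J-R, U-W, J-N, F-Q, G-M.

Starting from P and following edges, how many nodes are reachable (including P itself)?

15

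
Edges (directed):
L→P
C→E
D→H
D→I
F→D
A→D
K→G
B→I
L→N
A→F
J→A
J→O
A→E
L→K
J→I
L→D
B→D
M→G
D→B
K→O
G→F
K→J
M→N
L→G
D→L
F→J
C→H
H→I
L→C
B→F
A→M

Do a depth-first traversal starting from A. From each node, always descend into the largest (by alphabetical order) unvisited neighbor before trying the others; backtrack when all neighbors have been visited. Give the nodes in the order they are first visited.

Visit A
A → M
M → N
M → G
G → F
F → J
J → O
J → I
F → D
D → L
L → P
L → K
L → C
C → H
C → E
D → B

A, M, N, G, F, J, O, I, D, L, P, K, C, H, E, B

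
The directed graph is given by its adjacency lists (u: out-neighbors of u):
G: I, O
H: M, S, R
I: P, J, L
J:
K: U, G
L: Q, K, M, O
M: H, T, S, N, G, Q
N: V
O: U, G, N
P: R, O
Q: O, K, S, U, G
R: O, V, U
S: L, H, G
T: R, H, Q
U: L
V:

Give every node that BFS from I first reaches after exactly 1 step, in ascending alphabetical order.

J, L, P

Level 0: I
Level 1: J, L, P
Level 2: K, M, O, Q, R
Level 3: G, H, N, S, T, U, V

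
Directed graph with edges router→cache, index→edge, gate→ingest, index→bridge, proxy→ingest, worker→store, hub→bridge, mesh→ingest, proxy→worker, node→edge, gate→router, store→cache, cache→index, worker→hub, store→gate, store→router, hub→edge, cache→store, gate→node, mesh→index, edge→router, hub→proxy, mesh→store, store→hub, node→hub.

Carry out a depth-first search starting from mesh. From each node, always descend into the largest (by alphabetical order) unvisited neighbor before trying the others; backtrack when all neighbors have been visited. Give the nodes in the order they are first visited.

mesh store router cache index edge bridge hub proxy worker ingest gate node

Visit mesh
mesh → store
store → router
router → cache
cache → index
index → edge
index → bridge
store → hub
hub → proxy
proxy → worker
proxy → ingest
store → gate
gate → node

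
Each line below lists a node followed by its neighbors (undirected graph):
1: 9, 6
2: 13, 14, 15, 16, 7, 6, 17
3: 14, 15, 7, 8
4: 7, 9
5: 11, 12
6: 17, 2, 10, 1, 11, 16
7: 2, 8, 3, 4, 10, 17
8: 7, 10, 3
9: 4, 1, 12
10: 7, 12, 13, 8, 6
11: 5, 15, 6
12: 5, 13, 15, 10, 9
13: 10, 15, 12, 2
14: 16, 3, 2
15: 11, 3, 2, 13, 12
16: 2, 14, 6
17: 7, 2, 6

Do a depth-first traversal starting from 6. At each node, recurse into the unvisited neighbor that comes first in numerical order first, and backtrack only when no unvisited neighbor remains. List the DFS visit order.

Visit 6
6 → 1
1 → 9
9 → 4
4 → 7
7 → 2
2 → 13
13 → 10
10 → 8
8 → 3
3 → 14
14 → 16
3 → 15
15 → 11
11 → 5
5 → 12
2 → 17

6, 1, 9, 4, 7, 2, 13, 10, 8, 3, 14, 16, 15, 11, 5, 12, 17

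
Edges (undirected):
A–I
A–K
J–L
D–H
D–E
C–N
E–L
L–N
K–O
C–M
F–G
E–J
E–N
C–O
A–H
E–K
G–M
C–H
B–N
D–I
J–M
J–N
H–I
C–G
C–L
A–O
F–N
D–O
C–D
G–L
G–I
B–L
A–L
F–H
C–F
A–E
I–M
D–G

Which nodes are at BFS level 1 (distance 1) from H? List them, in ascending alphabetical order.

Level 0: H
Level 1: A, C, D, F, I
Level 2: E, G, K, L, M, N, O
Level 3: B, J

A, C, D, F, I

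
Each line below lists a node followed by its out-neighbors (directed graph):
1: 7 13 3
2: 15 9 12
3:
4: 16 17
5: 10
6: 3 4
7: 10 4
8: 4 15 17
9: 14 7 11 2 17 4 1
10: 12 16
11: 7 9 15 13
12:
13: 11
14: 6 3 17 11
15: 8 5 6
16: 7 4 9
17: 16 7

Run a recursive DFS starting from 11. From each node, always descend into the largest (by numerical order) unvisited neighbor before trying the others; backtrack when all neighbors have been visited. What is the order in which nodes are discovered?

11, 15, 8, 17, 16, 9, 14, 6, 4, 3, 7, 10, 12, 2, 1, 13, 5

Visit 11
11 → 15
15 → 8
8 → 17
17 → 16
16 → 9
9 → 14
14 → 6
6 → 4
6 → 3
9 → 7
7 → 10
10 → 12
9 → 2
9 → 1
1 → 13
15 → 5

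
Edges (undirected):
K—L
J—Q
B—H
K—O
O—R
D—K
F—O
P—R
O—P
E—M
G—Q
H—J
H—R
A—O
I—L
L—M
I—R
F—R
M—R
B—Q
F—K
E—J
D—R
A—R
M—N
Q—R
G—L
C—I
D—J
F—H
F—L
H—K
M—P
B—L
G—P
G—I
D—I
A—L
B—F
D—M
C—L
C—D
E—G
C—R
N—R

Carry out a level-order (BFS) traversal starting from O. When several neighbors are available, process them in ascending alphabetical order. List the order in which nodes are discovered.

Visit O; enqueue A, F, K, P, R → queue [A, F, K, P, R]
Visit A; enqueue L → queue [F, K, P, R, L]
Visit F; enqueue B, H → queue [K, P, R, L, B, H]
Visit K; enqueue D → queue [P, R, L, B, H, D]
Visit P; enqueue G, M → queue [R, L, B, H, D, G, M]
Visit R; enqueue C, I, N, Q → queue [L, B, H, D, G, M, C, I, N, Q]
Visit L → queue [B, H, D, G, M, C, I, N, Q]
Visit B → queue [H, D, G, M, C, I, N, Q]
Visit H; enqueue J → queue [D, G, M, C, I, N, Q, J]
Visit D → queue [G, M, C, I, N, Q, J]
Visit G; enqueue E → queue [M, C, I, N, Q, J, E]
Visit M → queue [C, I, N, Q, J, E]
Visit C → queue [I, N, Q, J, E]
Visit I → queue [N, Q, J, E]
Visit N → queue [Q, J, E]
Visit Q → queue [J, E]
Visit J → queue [E]
Visit E → queue []

O A F K P R L B H D G M C I N Q J E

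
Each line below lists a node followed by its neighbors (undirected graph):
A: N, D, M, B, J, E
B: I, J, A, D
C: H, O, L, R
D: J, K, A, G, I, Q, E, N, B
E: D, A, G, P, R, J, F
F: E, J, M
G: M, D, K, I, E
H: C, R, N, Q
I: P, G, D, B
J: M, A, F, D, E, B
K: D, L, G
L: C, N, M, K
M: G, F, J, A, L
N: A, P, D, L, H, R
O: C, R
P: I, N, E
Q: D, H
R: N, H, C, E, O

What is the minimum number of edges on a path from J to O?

3

Level 0: J
Level 1: A, B, D, E, F, M
Level 2: G, I, K, L, N, P, Q, R
Level 3: C, H, O
O first appears at level 3.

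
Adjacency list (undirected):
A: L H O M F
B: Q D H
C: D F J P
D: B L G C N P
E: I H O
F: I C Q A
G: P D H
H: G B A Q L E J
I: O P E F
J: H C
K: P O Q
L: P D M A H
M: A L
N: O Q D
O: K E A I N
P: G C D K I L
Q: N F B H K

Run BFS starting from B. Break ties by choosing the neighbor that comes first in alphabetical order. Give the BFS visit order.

Visit B; enqueue D, H, Q → queue [D, H, Q]
Visit D; enqueue C, G, L, N, P → queue [H, Q, C, G, L, N, P]
Visit H; enqueue A, E, J → queue [Q, C, G, L, N, P, A, E, J]
Visit Q; enqueue F, K → queue [C, G, L, N, P, A, E, J, F, K]
Visit C → queue [G, L, N, P, A, E, J, F, K]
Visit G → queue [L, N, P, A, E, J, F, K]
Visit L; enqueue M → queue [N, P, A, E, J, F, K, M]
Visit N; enqueue O → queue [P, A, E, J, F, K, M, O]
Visit P; enqueue I → queue [A, E, J, F, K, M, O, I]
Visit A → queue [E, J, F, K, M, O, I]
Visit E → queue [J, F, K, M, O, I]
Visit J → queue [F, K, M, O, I]
Visit F → queue [K, M, O, I]
Visit K → queue [M, O, I]
Visit M → queue [O, I]
Visit O → queue [I]
Visit I → queue []

B → D → H → Q → C → G → L → N → P → A → E → J → F → K → M → O → I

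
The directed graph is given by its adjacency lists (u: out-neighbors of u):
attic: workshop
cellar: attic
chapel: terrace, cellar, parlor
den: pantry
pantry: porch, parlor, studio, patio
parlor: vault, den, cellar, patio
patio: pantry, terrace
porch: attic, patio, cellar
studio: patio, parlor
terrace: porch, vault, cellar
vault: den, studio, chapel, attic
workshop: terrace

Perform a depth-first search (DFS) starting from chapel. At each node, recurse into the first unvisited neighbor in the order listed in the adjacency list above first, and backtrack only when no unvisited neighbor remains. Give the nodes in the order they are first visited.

chapel, terrace, porch, attic, workshop, patio, pantry, parlor, vault, den, studio, cellar

Visit chapel
chapel → terrace
terrace → porch
porch → attic
attic → workshop
porch → patio
patio → pantry
pantry → parlor
parlor → vault
vault → den
vault → studio
parlor → cellar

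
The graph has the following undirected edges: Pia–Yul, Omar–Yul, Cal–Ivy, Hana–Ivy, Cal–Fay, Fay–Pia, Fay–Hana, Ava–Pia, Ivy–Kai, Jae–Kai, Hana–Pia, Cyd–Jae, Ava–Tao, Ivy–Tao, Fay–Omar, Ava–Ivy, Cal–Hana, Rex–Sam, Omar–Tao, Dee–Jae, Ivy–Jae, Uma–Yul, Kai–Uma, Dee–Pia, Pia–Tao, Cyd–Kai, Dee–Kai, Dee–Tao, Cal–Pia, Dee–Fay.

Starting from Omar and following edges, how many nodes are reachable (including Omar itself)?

14

BFS from Omar visits: Omar, Fay, Tao, Yul, Cal, Dee, Hana, Pia, Ava, Ivy, Uma, Jae, Kai, Cyd
Reachable nodes: 14 of 16 total.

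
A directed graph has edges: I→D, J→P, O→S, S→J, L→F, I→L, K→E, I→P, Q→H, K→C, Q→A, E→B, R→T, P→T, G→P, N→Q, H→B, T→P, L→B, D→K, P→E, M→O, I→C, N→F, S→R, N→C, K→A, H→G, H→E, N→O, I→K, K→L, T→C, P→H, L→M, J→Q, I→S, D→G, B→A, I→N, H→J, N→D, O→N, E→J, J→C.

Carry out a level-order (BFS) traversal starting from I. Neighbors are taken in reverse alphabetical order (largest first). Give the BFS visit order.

Visit I; enqueue S, P, N, L, K, D, C → queue [S, P, N, L, K, D, C]
Visit S; enqueue R, J → queue [P, N, L, K, D, C, R, J]
Visit P; enqueue T, H, E → queue [N, L, K, D, C, R, J, T, H, E]
Visit N; enqueue Q, O, F → queue [L, K, D, C, R, J, T, H, E, Q, O, F]
Visit L; enqueue M, B → queue [K, D, C, R, J, T, H, E, Q, O, F, M, B]
Visit K; enqueue A → queue [D, C, R, J, T, H, E, Q, O, F, M, B, A]
Visit D; enqueue G → queue [C, R, J, T, H, E, Q, O, F, M, B, A, G]
Visit C → queue [R, J, T, H, E, Q, O, F, M, B, A, G]
Visit R → queue [J, T, H, E, Q, O, F, M, B, A, G]
Visit J → queue [T, H, E, Q, O, F, M, B, A, G]
Visit T → queue [H, E, Q, O, F, M, B, A, G]
Visit H → queue [E, Q, O, F, M, B, A, G]
Visit E → queue [Q, O, F, M, B, A, G]
Visit Q → queue [O, F, M, B, A, G]
Visit O → queue [F, M, B, A, G]
Visit F → queue [M, B, A, G]
Visit M → queue [B, A, G]
Visit B → queue [A, G]
Visit A → queue [G]
Visit G → queue []

I S P N L K D C R J T H E Q O F M B A G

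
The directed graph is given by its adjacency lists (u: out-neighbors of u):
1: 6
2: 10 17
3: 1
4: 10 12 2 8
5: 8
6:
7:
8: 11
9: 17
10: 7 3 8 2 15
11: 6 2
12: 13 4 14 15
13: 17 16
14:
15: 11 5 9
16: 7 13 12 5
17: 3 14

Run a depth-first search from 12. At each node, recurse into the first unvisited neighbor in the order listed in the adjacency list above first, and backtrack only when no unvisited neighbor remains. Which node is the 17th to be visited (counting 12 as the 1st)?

Visit 12
12 → 13
13 → 17
17 → 3
3 → 1
1 → 6
17 → 14
13 → 16
16 → 7
16 → 5
5 → 8
8 → 11
11 → 2
2 → 10
10 → 15
15 → 9
12 → 4

Visit order: 12, 13, 17, 3, 1, 6, 14, 16, 7, 5, 8, 11, 2, 10, 15, 9, 4

4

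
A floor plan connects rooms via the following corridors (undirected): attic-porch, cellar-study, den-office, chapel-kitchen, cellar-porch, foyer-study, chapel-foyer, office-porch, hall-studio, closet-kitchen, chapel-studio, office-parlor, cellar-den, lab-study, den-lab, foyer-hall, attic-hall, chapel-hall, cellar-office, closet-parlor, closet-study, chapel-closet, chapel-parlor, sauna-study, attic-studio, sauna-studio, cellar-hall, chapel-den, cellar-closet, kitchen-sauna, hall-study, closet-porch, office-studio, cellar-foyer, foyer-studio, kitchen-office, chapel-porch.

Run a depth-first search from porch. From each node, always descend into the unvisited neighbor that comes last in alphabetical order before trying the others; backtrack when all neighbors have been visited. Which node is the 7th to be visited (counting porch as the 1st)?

den

Visit porch
porch → office
office → studio
studio → sauna
sauna → study
study → lab
lab → den
den → chapel
chapel → parlor
parlor → closet
closet → kitchen
closet → cellar
cellar → hall
hall → foyer
hall → attic

Visit order: porch, office, studio, sauna, study, lab, den, chapel, parlor, closet, kitchen, cellar, hall, foyer, attic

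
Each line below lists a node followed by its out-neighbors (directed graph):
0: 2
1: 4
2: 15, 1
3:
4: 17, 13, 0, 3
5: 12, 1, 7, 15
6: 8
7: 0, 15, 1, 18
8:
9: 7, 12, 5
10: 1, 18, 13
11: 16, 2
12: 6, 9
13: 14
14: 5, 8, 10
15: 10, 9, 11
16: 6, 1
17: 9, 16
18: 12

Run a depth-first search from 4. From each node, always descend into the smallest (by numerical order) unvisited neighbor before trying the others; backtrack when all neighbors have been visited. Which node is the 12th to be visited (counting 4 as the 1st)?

Visit 4
4 → 0
0 → 2
2 → 1
2 → 15
15 → 9
9 → 5
5 → 7
7 → 18
18 → 12
12 → 6
6 → 8
15 → 10
10 → 13
13 → 14
15 → 11
11 → 16
4 → 3
4 → 17

Visit order: 4, 0, 2, 1, 15, 9, 5, 7, 18, 12, 6, 8, 10, 13, 14, 11, 16, 3, 17

8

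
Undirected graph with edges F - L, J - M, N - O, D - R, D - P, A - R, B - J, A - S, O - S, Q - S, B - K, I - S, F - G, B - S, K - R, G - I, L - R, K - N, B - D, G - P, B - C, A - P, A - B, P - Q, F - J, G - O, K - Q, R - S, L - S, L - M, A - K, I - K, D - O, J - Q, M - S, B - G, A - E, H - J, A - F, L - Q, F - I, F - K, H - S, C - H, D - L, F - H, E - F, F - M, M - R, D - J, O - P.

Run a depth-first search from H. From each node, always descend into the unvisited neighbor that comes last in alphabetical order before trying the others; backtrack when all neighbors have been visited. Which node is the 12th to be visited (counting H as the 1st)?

G

Visit H
H → S
S → R
R → M
M → L
L → Q
Q → P
P → O
O → N
N → K
K → I
I → G
G → F
F → J
J → D
D → B
B → C
B → A
A → E

Visit order: H, S, R, M, L, Q, P, O, N, K, I, G, F, J, D, B, C, A, E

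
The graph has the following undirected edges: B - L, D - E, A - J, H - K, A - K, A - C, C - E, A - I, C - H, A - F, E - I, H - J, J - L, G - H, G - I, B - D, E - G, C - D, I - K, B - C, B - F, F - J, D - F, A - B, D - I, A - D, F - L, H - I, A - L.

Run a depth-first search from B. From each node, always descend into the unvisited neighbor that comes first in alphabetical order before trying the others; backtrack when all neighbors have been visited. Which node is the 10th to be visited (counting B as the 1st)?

Visit B
B → A
A → C
C → D
D → E
E → G
G → H
H → I
I → K
H → J
J → F
F → L

Visit order: B, A, C, D, E, G, H, I, K, J, F, L

J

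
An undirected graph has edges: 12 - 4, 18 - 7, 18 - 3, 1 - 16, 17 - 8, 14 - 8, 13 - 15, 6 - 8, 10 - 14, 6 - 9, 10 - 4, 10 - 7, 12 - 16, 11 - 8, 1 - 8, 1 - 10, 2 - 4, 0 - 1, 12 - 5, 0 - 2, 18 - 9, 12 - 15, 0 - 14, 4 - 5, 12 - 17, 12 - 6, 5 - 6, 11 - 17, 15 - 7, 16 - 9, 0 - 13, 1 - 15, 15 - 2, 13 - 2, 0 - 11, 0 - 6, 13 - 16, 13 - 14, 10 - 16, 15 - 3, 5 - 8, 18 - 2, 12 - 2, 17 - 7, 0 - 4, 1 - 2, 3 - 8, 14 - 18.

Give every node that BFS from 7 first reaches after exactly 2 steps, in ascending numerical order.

1, 2, 3, 4, 8, 9, 11, 12, 13, 14, 16

Level 0: 7
Level 1: 10, 15, 17, 18
Level 2: 1, 2, 3, 4, 8, 9, 11, 12, 13, 14, 16
Level 3: 0, 5, 6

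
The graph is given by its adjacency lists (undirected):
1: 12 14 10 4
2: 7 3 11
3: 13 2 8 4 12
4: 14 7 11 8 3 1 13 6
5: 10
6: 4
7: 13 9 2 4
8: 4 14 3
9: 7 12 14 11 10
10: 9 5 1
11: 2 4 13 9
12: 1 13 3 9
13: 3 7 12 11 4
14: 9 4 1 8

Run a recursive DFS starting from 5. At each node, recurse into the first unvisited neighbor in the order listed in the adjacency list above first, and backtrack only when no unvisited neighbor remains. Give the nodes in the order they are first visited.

Visit 5
5 → 10
10 → 9
9 → 7
7 → 13
13 → 3
3 → 2
2 → 11
11 → 4
4 → 14
14 → 1
1 → 12
14 → 8
4 → 6

5, 10, 9, 7, 13, 3, 2, 11, 4, 14, 1, 12, 8, 6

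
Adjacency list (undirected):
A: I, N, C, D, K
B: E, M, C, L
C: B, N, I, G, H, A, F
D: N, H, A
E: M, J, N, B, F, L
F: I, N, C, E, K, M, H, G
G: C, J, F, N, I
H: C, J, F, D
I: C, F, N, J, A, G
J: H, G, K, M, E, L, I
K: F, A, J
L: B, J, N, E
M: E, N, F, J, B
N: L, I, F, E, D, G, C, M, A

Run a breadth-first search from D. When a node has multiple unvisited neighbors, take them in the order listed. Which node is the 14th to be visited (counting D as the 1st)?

B

Visit D; enqueue N, H, A → queue [N, H, A]
Visit N; enqueue L, I, F, E, G, C, M → queue [H, A, L, I, F, E, G, C, M]
Visit H; enqueue J → queue [A, L, I, F, E, G, C, M, J]
Visit A; enqueue K → queue [L, I, F, E, G, C, M, J, K]
Visit L; enqueue B → queue [I, F, E, G, C, M, J, K, B]
Visit I → queue [F, E, G, C, M, J, K, B]
Visit F → queue [E, G, C, M, J, K, B]
Visit E → queue [G, C, M, J, K, B]
Visit G → queue [C, M, J, K, B]
Visit C → queue [M, J, K, B]
Visit M → queue [J, K, B]
Visit J → queue [K, B]
Visit K → queue [B]
Visit B → queue []

Visit order: D, N, H, A, L, I, F, E, G, C, M, J, K, B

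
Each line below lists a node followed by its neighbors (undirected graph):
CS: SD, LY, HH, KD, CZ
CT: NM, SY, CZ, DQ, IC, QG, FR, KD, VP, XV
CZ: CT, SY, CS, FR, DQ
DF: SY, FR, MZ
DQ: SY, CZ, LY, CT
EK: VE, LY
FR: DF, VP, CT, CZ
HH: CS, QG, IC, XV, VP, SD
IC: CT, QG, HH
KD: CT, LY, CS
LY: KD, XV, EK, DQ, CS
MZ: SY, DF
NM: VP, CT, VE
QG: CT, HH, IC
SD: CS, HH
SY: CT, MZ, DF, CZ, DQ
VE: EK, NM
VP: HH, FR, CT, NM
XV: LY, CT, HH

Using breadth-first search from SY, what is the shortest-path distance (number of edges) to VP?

2

Level 0: SY
Level 1: CT, CZ, DF, DQ, MZ
Level 2: CS, FR, IC, KD, LY, NM, QG, VP, XV
Level 3: EK, HH, SD, VE
VP first appears at level 2.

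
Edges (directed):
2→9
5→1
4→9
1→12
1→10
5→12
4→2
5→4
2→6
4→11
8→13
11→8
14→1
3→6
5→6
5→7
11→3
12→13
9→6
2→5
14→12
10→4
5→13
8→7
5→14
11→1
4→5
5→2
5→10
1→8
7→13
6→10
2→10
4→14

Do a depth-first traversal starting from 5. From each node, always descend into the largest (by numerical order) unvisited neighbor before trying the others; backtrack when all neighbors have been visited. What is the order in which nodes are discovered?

Visit 5
5 → 14
14 → 12
12 → 13
14 → 1
1 → 10
10 → 4
4 → 11
11 → 8
8 → 7
11 → 3
3 → 6
4 → 9
4 → 2

5 -> 14 -> 12 -> 13 -> 1 -> 10 -> 4 -> 11 -> 8 -> 7 -> 3 -> 6 -> 9 -> 2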